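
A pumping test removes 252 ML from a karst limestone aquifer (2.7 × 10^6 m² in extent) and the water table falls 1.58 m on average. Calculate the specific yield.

ΔV = 252 ML = 2.52 × 10^5 m³
Sy = ΔV / (A × Δh) = 2.52 × 10^5 m³ / (2.7 × 10^6 m² × 1.58 m) = 0.05907

Sy ≈ 0.059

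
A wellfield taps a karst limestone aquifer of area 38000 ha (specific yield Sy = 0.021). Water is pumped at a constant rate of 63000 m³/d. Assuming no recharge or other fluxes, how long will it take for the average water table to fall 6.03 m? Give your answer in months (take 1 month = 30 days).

A = 38000 ha = 3.8 × 10^8 m²
ΔV = Sy × A × Δh = 0.021 × 3.8 × 10^8 × 6.03 = 4.812 × 10^7 m³
t = ΔV / Q = 4.812 × 10^7 m³ / 63000 m³/d = 763.8 d
t = 763.8 d ≈ 25.46 months

t ≈ 25.5 months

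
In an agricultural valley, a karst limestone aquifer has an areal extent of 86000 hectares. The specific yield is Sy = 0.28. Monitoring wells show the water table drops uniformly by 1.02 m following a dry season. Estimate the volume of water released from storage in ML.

ΔV ≈ 2.46 × 10^5 ML

A = 86000 hectares = 8.6 × 10^8 m²
ΔV = Sy × A × Δh = 0.28 × 8.6 × 10^8 m² × 1.02 m = 2.456 × 10^8 m³
ΔV = 2.456 × 10^8 m³ = 2.456 × 10^5 ML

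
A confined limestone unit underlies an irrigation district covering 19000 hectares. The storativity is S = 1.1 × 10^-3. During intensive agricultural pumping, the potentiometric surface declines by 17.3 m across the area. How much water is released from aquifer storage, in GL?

ΔV ≈ 3.62 GL

A = 19000 hectares = 1.9 × 10^8 m²
ΔV = S × A × Δh = 0.0011 × 1.9 × 10^8 m² × 17.3 m = 3.616 × 10^6 m³
ΔV = 3.616 × 10^6 m³ = 3.616 GL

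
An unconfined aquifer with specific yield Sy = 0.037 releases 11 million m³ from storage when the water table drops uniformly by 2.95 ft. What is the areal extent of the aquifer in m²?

Δh = 2.95 ft = 0.8992 m
ΔV = 11 million m³ = 1.1 × 10^7 m³
A = ΔV / (Sy × Δh) = 1.1 × 10^7 / (0.037 × 0.8992) = 3.306 × 10^8 m²

A ≈ 3.31 × 10^8 m²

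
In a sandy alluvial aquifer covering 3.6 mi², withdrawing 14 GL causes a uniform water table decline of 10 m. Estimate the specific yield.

A = 3.6 mi² = 9.324 × 10^6 m²
ΔV = 14 GL = 1.4 × 10^7 m³
Sy = ΔV / (A × Δh) = 1.4 × 10^7 m³ / (9.324 × 10^6 m² × 10 m) = 0.1502

Sy ≈ 0.15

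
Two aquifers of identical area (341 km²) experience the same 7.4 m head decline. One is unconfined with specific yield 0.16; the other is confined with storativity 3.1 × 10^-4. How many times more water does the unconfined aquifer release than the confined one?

ΔV_u / ΔV_c ≈ 516

A = 341 km² = 3.41 × 10^8 m²
Unconfined: ΔV_u = Sy × A × Δh = 0.16 × 3.41 × 10^8 × 7.4 = 4.037 × 10^8 m³
Confined: ΔV_c = S × A × Δh = 3.1 × 10^-4 × 3.41 × 10^8 × 7.4 = 7.823 × 10^5 m³
Ratio = ΔV_u / ΔV_c = Sy / S = 0.16 / 3.1 × 10^-4 = 516.1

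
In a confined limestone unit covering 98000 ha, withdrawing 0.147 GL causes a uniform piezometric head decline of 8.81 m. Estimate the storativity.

A = 98000 ha = 9.8 × 10^8 m²
ΔV = 0.147 GL = 1.47 × 10^5 m³
S = ΔV / (A × Δh) = 1.47 × 10^5 m³ / (9.8 × 10^8 m² × 8.81 m) = 1.703 × 10^-5

S ≈ 1.7 × 10^-5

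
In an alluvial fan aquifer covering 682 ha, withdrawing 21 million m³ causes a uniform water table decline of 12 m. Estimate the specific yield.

A = 682 ha = 6.82 × 10^6 m²
ΔV = 21 million m³ = 2.1 × 10^7 m³
Sy = ΔV / (A × Δh) = 2.1 × 10^7 m³ / (6.82 × 10^6 m² × 12 m) = 0.2566

Sy ≈ 0.26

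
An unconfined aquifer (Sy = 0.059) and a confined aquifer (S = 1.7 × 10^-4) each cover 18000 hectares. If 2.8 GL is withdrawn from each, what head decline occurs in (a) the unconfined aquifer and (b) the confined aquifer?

Δh_u ≈ 0.264 m; Δh_c ≈ 91.5 m

A = 18000 hectares = 1.8 × 10^8 m²
ΔV = 2.8 GL = 2.8 × 10^6 m³
Unconfined: Δh_u = ΔV/(Sy·A) = 2.8 × 10^6/(0.059 × 1.8 × 10^8) = 0.2637 m
Confined: Δh_c = ΔV/(S·A) = 2.8 × 10^6/(1.7 × 10^-4 × 1.8 × 10^8) = 91.5 m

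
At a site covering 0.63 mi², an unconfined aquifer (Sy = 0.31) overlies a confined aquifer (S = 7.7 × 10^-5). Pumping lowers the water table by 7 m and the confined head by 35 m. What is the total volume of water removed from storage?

A = 0.63 mi² = 1.632 × 10^6 m²
Unconfined: ΔV_u = Sy × A × Δh_u = 0.31 × 1.632 × 10^6 × 7 = 3.541 × 10^6 m³
Confined: ΔV_c = S × A × Δh_c = 7.7 × 10^-5 × 1.632 × 10^6 × 35 = 4397 m³
Total ΔV = 3.541 × 10^6 + 4397 = 3.545 × 10^6 m³

ΔV ≈ 3.55 × 10^6 m³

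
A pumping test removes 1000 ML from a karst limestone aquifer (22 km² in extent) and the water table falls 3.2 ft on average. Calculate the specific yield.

A = 22 km² = 2.2 × 10^7 m²
Δh = 3.2 ft = 0.9754 m
ΔV = 1000 ML = 1 × 10^6 m³
Sy = ΔV / (A × Δh) = 1 × 10^6 m³ / (2.2 × 10^7 m² × 0.9754 m) = 0.0466

Sy ≈ 0.047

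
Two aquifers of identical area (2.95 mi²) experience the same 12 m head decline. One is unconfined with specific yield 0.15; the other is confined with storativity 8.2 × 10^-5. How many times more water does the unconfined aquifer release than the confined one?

ΔV_u / ΔV_c ≈ 1830

A = 2.95 mi² = 7.64 × 10^6 m²
Unconfined: ΔV_u = Sy × A × Δh = 0.15 × 7.64 × 10^6 × 12 = 1.375 × 10^7 m³
Confined: ΔV_c = S × A × Δh = 8.2 × 10^-5 × 7.64 × 10^6 × 12 = 7518 m³
Ratio = ΔV_u / ΔV_c = Sy / S = 0.15 / 8.2 × 10^-5 = 1829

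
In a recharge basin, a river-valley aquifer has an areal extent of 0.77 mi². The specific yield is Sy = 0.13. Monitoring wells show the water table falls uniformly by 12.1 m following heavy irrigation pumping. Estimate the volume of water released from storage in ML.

A = 0.77 mi² = 1.994 × 10^6 m²
ΔV = Sy × A × Δh = 0.13 × 1.994 × 10^6 m² × 12.1 m = 3.137 × 10^6 m³
ΔV = 3.137 × 10^6 m³ = 3137 ML

ΔV ≈ 3140 ML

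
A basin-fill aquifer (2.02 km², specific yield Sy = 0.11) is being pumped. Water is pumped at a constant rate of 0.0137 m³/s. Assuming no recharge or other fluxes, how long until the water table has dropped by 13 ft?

A = 2.02 km² = 2.02 × 10^6 m²
Δh = 13 ft = 3.962 m
ΔV = Sy × A × Δh = 0.11 × 2.02 × 10^6 × 3.962 = 8.804 × 10^5 m³
Q = 0.0137 m³/s = 1184 m³/d
t = ΔV / Q = 8.804 × 10^5 m³ / 1184 m³/d = 743.8 d

t ≈ 744 days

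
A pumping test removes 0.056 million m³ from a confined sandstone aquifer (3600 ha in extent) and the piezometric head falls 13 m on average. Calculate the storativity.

A = 3600 ha = 3.6 × 10^7 m²
ΔV = 0.056 million m³ = 56000 m³
S = ΔV / (A × Δh) = 56000 m³ / (3.6 × 10^7 m² × 13 m) = 1.197 × 10^-4

S ≈ 1.2 × 10^-4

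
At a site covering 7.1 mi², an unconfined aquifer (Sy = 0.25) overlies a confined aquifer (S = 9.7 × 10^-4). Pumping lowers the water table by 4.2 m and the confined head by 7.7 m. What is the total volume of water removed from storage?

A = 7.1 mi² = 1.839 × 10^7 m²
Unconfined: ΔV_u = Sy × A × Δh_u = 0.25 × 1.839 × 10^7 × 4.2 = 1.931 × 10^7 m³
Confined: ΔV_c = S × A × Δh_c = 9.7 × 10^-4 × 1.839 × 10^7 × 7.7 = 1.373 × 10^5 m³
Total ΔV = 1.931 × 10^7 + 1.373 × 10^5 = 1.945 × 10^7 m³

ΔV ≈ 1.94 × 10^7 m³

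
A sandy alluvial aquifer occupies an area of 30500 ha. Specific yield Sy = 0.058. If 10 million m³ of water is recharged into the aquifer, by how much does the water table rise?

Δh ≈ 0.565 m

A = 30500 ha = 3.05 × 10^8 m²
ΔV = 10 million m³ = 1 × 10^7 m³
Δh = ΔV / (Sy × A) = 1 × 10^7 m³ / (0.058 × 3.05 × 10^8 m²) = 0.5653 m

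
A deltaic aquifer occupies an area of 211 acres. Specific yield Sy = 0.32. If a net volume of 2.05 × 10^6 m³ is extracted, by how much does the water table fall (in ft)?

Δh ≈ 24.6 ft

A = 211 acres = 8.539 × 10^5 m²
Δh = ΔV / (Sy × A) = 2.05 × 10^6 m³ / (0.32 × 8.539 × 10^5 m²) = 7.502 m
Δh = 7.502 m = 24.61 ft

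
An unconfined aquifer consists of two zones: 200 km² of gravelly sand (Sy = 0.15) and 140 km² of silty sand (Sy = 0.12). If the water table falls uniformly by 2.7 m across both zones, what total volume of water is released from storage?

ΔV ≈ 1.26 × 10^8 m³

A₁ = 200 km² = 2 × 10^8 m²; A₂ = 140 km² = 1.4 × 10^8 m²
ΔV₁ = 0.15 × 2 × 10^8 × 2.7 = 8.1 × 10^7 m³
ΔV₂ = 0.12 × 1.4 × 10^8 × 2.7 = 4.536 × 10^7 m³
ΔV = ΔV₁ + ΔV₂ = 1.264 × 10^8 m³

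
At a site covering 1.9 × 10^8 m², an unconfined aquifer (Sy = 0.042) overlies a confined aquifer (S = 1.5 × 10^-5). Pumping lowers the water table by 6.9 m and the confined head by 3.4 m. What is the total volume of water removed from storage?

Unconfined: ΔV_u = Sy × A × Δh_u = 0.042 × 1.9 × 10^8 × 6.9 = 5.506 × 10^7 m³
Confined: ΔV_c = S × A × Δh_c = 1.5 × 10^-5 × 1.9 × 10^8 × 3.4 = 9690 m³
Total ΔV = 5.506 × 10^7 + 9690 = 5.507 × 10^7 m³

ΔV ≈ 5.51 × 10^7 m³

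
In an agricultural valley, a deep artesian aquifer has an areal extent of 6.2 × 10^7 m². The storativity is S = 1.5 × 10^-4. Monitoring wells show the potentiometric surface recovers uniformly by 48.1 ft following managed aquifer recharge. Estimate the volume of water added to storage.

ΔV ≈ 1.36 × 10^5 m³

Δh = 48.1 ft = 14.66 m
ΔV = S × A × Δh = 1.5 × 10^-4 × 6.2 × 10^7 m² × 14.66 m = 1.363 × 10^5 m³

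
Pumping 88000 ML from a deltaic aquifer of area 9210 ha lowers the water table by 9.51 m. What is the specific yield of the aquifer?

A = 9210 ha = 9.21 × 10^7 m²
ΔV = 88000 ML = 8.8 × 10^7 m³
Sy = ΔV / (A × Δh) = 8.8 × 10^7 m³ / (9.21 × 10^7 m² × 9.51 m) = 0.1005

Sy ≈ 0.1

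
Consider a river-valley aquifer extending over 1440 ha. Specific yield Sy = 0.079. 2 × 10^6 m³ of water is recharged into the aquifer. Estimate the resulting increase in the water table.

A = 1440 ha = 1.44 × 10^7 m²
Δh = ΔV / (Sy × A) = 2 × 10^6 m³ / (0.079 × 1.44 × 10^7 m²) = 1.758 m

Δh ≈ 1.76 m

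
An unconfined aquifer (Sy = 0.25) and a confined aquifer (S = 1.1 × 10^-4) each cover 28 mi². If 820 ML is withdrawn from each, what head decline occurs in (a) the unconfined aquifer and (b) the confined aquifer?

A = 28 mi² = 7.252 × 10^7 m²
ΔV = 820 ML = 8.2 × 10^5 m³
Unconfined: Δh_u = ΔV/(Sy·A) = 8.2 × 10^5/(0.25 × 7.252 × 10^7) = 0.04523 m
Confined: Δh_c = ΔV/(S·A) = 8.2 × 10^5/(1.1 × 10^-4 × 7.252 × 10^7) = 102.8 m

Δh_u ≈ 0.0452 m; Δh_c ≈ 103 m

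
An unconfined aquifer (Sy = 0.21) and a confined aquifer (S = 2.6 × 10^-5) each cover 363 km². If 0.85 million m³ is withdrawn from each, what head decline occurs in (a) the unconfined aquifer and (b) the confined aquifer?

A = 363 km² = 3.63 × 10^8 m²
ΔV = 0.85 million m³ = 8.5 × 10^5 m³
Unconfined: Δh_u = ΔV/(Sy·A) = 8.5 × 10^5/(0.21 × 3.63 × 10^8) = 0.01115 m
Confined: Δh_c = ΔV/(S·A) = 8.5 × 10^5/(2.6 × 10^-5 × 3.63 × 10^8) = 90.06 m

Δh_u ≈ 0.0112 m; Δh_c ≈ 90.1 m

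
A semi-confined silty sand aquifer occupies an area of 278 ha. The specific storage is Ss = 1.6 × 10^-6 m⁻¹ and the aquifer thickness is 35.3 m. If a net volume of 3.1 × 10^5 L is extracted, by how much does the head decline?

Δh ≈ 1.97 m

S = Ss × b = 1.6 × 10^-6 m⁻¹ × 35.3 m = 5.648 × 10^-5
A = 278 ha = 2.78 × 10^6 m²
ΔV = 3.1 × 10^5 L = 310 m³
Δh = ΔV / (S × A) = 310 m³ / (5.648 × 10^-5 × 2.78 × 10^6 m²) = 1.974 m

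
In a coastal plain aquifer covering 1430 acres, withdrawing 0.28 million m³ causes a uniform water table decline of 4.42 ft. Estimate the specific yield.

A = 1430 acres = 5.787 × 10^6 m²
Δh = 4.42 ft = 1.347 m
ΔV = 0.28 million m³ = 2.8 × 10^5 m³
Sy = ΔV / (A × Δh) = 2.8 × 10^5 m³ / (5.787 × 10^6 m² × 1.347 m) = 0.03591

Sy ≈ 0.036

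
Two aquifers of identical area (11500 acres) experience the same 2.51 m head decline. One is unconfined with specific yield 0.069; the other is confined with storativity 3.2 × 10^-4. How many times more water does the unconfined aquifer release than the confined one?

ΔV_u / ΔV_c ≈ 216

A = 11500 acres = 4.654 × 10^7 m²
Unconfined: ΔV_u = Sy × A × Δh = 0.069 × 4.654 × 10^7 × 2.51 = 8.06 × 10^6 m³
Confined: ΔV_c = S × A × Δh = 3.2 × 10^-4 × 4.654 × 10^7 × 2.51 = 37380 m³
Ratio = ΔV_u / ΔV_c = Sy / S = 0.069 / 3.2 × 10^-4 = 215.6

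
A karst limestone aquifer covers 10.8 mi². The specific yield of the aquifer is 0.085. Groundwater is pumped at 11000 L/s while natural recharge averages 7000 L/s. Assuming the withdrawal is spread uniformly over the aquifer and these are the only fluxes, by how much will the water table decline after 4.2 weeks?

A = 10.8 mi² = 2.797 × 10^7 m²
Net abstraction = 11000 − 7000 = 4000 L/s
Q_net = 4000 L/s = 3.456 × 10^5 m³/d
t = 4.2 weeks = 29.4 d
ΔV = Q × t = 3.456 × 10^5 m³/d × 29.4 d = 1.016 × 10^7 m³
Δh = ΔV / (Sy × A) = 1.016 × 10^7 / (0.085 × 2.797 × 10^7) = 4.273 m

Δh ≈ 4.27 m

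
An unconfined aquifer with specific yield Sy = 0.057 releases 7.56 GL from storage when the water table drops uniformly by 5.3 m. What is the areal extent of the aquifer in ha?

A ≈ 2500 ha

ΔV = 7.56 GL = 7.56 × 10^6 m³
A = ΔV / (Sy × Δh) = 7.56 × 10^6 / (0.057 × 5.3) = 2.502 × 10^7 m²
A = 2.502 × 10^7 m² = 2502 ha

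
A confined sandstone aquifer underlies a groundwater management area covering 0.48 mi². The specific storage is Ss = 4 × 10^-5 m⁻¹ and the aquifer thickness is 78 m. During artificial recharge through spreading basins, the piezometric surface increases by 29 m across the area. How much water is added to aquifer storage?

S = Ss × b = 4 × 10^-5 m⁻¹ × 78 m = 3.12 × 10^-3
A = 0.48 mi² = 1.243 × 10^6 m²
ΔV = S × A × Δh = 0.00312 × 1.243 × 10^6 m² × 29 m = 1.125 × 10^5 m³

ΔV ≈ 1.12 × 10^5 m³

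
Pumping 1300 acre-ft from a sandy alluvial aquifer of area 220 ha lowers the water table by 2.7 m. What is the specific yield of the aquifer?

A = 220 ha = 2.2 × 10^6 m²
ΔV = 1300 acre-ft = 1.604 × 10^6 m³
Sy = ΔV / (A × Δh) = 1.604 × 10^6 m³ / (2.2 × 10^6 m² × 2.7 m) = 0.27

Sy ≈ 0.27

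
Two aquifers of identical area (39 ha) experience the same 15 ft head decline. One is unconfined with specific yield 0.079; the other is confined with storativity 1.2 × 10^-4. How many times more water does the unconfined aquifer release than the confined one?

ΔV_u / ΔV_c ≈ 658

A = 39 ha = 3.9 × 10^5 m²
Δh = 15 ft = 4.572 m
Unconfined: ΔV_u = Sy × A × Δh = 0.079 × 3.9 × 10^5 × 4.572 = 1.409 × 10^5 m³
Confined: ΔV_c = S × A × Δh = 1.2 × 10^-4 × 3.9 × 10^5 × 4.572 = 214 m³
Ratio = ΔV_u / ΔV_c = Sy / S = 0.079 / 1.2 × 10^-4 = 658.3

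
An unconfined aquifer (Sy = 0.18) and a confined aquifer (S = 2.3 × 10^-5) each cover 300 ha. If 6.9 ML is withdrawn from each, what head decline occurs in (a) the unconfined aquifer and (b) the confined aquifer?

A = 300 ha = 3 × 10^6 m²
ΔV = 6.9 ML = 6900 m³
Unconfined: Δh_u = ΔV/(Sy·A) = 6900/(0.18 × 3 × 10^6) = 0.01278 m
Confined: Δh_c = ΔV/(S·A) = 6900/(2.3 × 10^-5 × 3 × 10^6) = 100 m

Δh_u ≈ 0.0128 m; Δh_c ≈ 100 m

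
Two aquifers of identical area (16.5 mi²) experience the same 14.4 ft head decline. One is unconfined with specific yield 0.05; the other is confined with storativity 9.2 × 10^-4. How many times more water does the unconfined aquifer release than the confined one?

A = 16.5 mi² = 4.273 × 10^7 m²
Δh = 14.4 ft = 4.389 m
Unconfined: ΔV_u = Sy × A × Δh = 0.05 × 4.273 × 10^7 × 4.389 = 9.378 × 10^6 m³
Confined: ΔV_c = S × A × Δh = 9.2 × 10^-4 × 4.273 × 10^7 × 4.389 = 1.726 × 10^5 m³
Ratio = ΔV_u / ΔV_c = Sy / S = 0.05 / 9.2 × 10^-4 = 54.35

ΔV_u / ΔV_c ≈ 54.3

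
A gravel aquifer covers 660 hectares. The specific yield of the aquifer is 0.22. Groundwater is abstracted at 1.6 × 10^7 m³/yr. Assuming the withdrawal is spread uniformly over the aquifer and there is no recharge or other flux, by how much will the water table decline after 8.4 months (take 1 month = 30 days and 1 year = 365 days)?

Δh ≈ 7.61 m

A = 660 hectares = 6.6 × 10^6 m²
Q = 1.6 × 10^7 m³/yr = 43840 m³/d
t = 8.4 months = 252 d
ΔV = Q × t = 43840 m³/d × 252 d = 1.105 × 10^7 m³
Δh = ΔV / (Sy × A) = 1.105 × 10^7 / (0.22 × 6.6 × 10^6) = 7.608 m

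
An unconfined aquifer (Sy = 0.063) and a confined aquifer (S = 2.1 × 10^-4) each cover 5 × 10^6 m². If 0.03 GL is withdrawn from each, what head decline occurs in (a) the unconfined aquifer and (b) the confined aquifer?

Δh_u ≈ 0.0952 m; Δh_c ≈ 28.6 m

ΔV = 0.03 GL = 30000 m³
Unconfined: Δh_u = ΔV/(Sy·A) = 30000/(0.063 × 5 × 10^6) = 0.09524 m
Confined: Δh_c = ΔV/(S·A) = 30000/(2.1 × 10^-4 × 5 × 10^6) = 28.57 m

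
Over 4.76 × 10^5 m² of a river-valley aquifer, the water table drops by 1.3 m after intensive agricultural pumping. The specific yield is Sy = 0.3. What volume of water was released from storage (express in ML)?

ΔV = Sy × A × Δh = 0.3 × 4.76 × 10^5 m² × 1.3 m = 1.856 × 10^5 m³
ΔV = 1.856 × 10^5 m³ = 185.6 ML

ΔV ≈ 186 ML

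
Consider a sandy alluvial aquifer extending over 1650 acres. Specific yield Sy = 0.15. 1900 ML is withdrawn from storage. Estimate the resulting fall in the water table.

Δh ≈ 1.9 m

A = 1650 acres = 6.677 × 10^6 m²
ΔV = 1900 ML = 1.9 × 10^6 m³
Δh = ΔV / (Sy × A) = 1.9 × 10^6 m³ / (0.15 × 6.677 × 10^6 m²) = 1.897 m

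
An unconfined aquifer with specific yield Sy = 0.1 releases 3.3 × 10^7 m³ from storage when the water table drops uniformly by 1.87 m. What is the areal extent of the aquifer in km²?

A = ΔV / (Sy × Δh) = 3.3 × 10^7 / (0.1 × 1.87) = 1.765 × 10^8 m²
A = 1.765 × 10^8 m² = 176.5 km²

A ≈ 176 km²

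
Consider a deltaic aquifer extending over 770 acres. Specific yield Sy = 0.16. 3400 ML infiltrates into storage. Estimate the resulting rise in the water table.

A = 770 acres = 3.116 × 10^6 m²
ΔV = 3400 ML = 3.4 × 10^6 m³
Δh = ΔV / (Sy × A) = 3.4 × 10^6 m³ / (0.16 × 3.116 × 10^6 m²) = 6.819 m

Δh ≈ 6.82 m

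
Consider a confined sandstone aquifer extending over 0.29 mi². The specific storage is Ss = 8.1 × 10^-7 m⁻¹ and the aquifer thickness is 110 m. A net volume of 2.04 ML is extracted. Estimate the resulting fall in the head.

S = Ss × b = 8.1 × 10^-7 m⁻¹ × 110 m = 8.91 × 10^-5
A = 0.29 mi² = 7.511 × 10^5 m²
ΔV = 2.04 ML = 2040 m³
Δh = ΔV / (S × A) = 2040 m³ / (8.91 × 10^-5 × 7.511 × 10^5 m²) = 30.48 m

Δh ≈ 30.5 m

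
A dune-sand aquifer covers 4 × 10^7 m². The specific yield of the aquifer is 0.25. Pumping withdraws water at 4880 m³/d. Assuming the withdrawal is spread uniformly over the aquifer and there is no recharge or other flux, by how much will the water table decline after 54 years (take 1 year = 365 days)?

t = 54 years = 19710 d
ΔV = Q × t = 4880 m³/d × 19710 d = 9.618 × 10^7 m³
Δh = ΔV / (Sy × A) = 9.618 × 10^7 / (0.25 × 4 × 10^7) = 9.618 m

Δh ≈ 9.62 m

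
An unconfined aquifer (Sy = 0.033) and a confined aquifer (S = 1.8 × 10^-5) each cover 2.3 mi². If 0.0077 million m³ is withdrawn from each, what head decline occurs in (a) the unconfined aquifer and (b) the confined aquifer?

Δh_u ≈ 0.0392 m; Δh_c ≈ 71.8 m

A = 2.3 mi² = 5.957 × 10^6 m²
ΔV = 0.0077 million m³ = 7700 m³
Unconfined: Δh_u = ΔV/(Sy·A) = 7700/(0.033 × 5.957 × 10^6) = 0.03917 m
Confined: Δh_c = ΔV/(S·A) = 7700/(1.8 × 10^-5 × 5.957 × 10^6) = 71.81 m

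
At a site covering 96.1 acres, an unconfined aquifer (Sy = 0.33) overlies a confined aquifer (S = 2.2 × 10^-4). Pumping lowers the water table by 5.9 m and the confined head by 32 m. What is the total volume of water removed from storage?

ΔV ≈ 7.6 × 10^5 m³

A = 96.1 acres = 3.889 × 10^5 m²
Unconfined: ΔV_u = Sy × A × Δh_u = 0.33 × 3.889 × 10^5 × 5.9 = 7.572 × 10^5 m³
Confined: ΔV_c = S × A × Δh_c = 2.2 × 10^-4 × 3.889 × 10^5 × 32 = 2738 m³
Total ΔV = 7.572 × 10^5 + 2738 = 7.599 × 10^5 m³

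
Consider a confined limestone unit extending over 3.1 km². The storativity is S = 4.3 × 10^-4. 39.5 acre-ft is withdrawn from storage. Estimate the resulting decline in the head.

A = 3.1 km² = 3.1 × 10^6 m²
ΔV = 39.5 acre-ft = 48720 m³
Δh = ΔV / (S × A) = 48720 m³ / (4.3 × 10^-4 × 3.1 × 10^6 m²) = 36.55 m

Δh ≈ 36.6 m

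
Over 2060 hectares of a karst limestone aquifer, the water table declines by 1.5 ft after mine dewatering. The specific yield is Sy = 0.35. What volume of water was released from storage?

A = 2060 hectares = 2.06 × 10^7 m²
Δh = 1.5 ft = 0.4572 m
ΔV = Sy × A × Δh = 0.35 × 2.06 × 10^7 m² × 0.4572 m = 3.296 × 10^6 m³

ΔV ≈ 3.3 × 10^6 m³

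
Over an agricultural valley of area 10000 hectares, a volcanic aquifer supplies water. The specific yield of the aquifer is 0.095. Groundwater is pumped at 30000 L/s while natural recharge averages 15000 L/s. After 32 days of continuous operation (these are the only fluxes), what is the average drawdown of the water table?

Δh ≈ 4.37 m

A = 10000 hectares = 1 × 10^8 m²
Net abstraction = 30000 − 15000 = 15000 L/s
Q_net = 15000 L/s = 1.296 × 10^6 m³/d
ΔV = Q × t = 1.296 × 10^6 m³/d × 32 d = 4.147 × 10^7 m³
Δh = ΔV / (Sy × A) = 4.147 × 10^7 / (0.095 × 1 × 10^8) = 4.365 m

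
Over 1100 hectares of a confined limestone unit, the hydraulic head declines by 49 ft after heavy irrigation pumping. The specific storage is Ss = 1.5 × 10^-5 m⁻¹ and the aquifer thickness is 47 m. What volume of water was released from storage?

S = Ss × b = 1.5 × 10^-5 m⁻¹ × 47 m = 7.05 × 10^-4
A = 1100 hectares = 1.1 × 10^7 m²
Δh = 49 ft = 14.94 m
ΔV = S × A × Δh = 7.05 × 10^-4 × 1.1 × 10^7 m² × 14.94 m = 1.158 × 10^5 m³

ΔV ≈ 1.16 × 10^5 m³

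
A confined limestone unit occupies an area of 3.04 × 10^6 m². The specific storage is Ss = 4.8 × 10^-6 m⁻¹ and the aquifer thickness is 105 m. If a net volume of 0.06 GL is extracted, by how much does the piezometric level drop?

Δh ≈ 39.2 m

S = Ss × b = 4.8 × 10^-6 m⁻¹ × 105 m = 5.04 × 10^-4
ΔV = 0.06 GL = 60000 m³
Δh = ΔV / (S × A) = 60000 m³ / (5.04 × 10^-4 × 3.04 × 10^6 m²) = 39.16 m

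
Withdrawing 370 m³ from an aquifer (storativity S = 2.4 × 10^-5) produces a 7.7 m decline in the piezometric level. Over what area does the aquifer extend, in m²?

A = ΔV / (S × Δh) = 370 / (2.4 × 10^-5 × 7.7) = 2.002 × 10^6 m²

A ≈ 2 × 10^6 m²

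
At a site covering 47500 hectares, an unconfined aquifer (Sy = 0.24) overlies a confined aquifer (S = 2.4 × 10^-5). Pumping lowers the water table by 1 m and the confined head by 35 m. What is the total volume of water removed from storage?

A = 47500 hectares = 4.75 × 10^8 m²
Unconfined: ΔV_u = Sy × A × Δh_u = 0.24 × 4.75 × 10^8 × 1 = 1.14 × 10^8 m³
Confined: ΔV_c = S × A × Δh_c = 2.4 × 10^-5 × 4.75 × 10^8 × 35 = 3.99 × 10^5 m³
Total ΔV = 1.14 × 10^8 + 3.99 × 10^5 = 1.144 × 10^8 m³

ΔV ≈ 1.14 × 10^8 m³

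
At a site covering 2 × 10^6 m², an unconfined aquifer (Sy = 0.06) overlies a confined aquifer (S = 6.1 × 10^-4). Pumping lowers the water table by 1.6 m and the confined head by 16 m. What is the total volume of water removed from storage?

ΔV ≈ 2.12 × 10^5 m³

Unconfined: ΔV_u = Sy × A × Δh_u = 0.06 × 2 × 10^6 × 1.6 = 1.92 × 10^5 m³
Confined: ΔV_c = S × A × Δh_c = 6.1 × 10^-4 × 2 × 10^6 × 16 = 19520 m³
Total ΔV = 1.92 × 10^5 + 19520 = 2.115 × 10^5 m³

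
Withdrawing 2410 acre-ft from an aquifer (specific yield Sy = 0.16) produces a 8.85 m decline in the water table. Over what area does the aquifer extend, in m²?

ΔV = 2410 acre-ft = 2.973 × 10^6 m³
A = ΔV / (Sy × Δh) = 2.973 × 10^6 / (0.16 × 8.85) = 2.099 × 10^6 m²

A ≈ 2.1 × 10^6 m²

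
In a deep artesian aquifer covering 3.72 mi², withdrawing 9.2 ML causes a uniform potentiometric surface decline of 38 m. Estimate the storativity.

A = 3.72 mi² = 9.635 × 10^6 m²
ΔV = 9.2 ML = 9200 m³
S = ΔV / (A × Δh) = 9200 m³ / (9.635 × 10^6 m² × 38 m) = 2.513 × 10^-5

S ≈ 2.5 × 10^-5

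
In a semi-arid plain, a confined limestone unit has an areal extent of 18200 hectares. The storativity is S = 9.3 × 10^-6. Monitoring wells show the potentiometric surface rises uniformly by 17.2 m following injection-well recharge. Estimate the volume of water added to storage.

ΔV ≈ 29100 m³

A = 18200 hectares = 1.82 × 10^8 m²
ΔV = S × A × Δh = 9.3 × 10^-6 × 1.82 × 10^8 m² × 17.2 m = 29110 m³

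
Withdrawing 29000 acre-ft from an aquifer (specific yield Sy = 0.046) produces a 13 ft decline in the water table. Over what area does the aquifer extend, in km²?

A ≈ 196 km²

Δh = 13 ft = 3.962 m
ΔV = 29000 acre-ft = 3.577 × 10^7 m³
A = ΔV / (Sy × Δh) = 3.577 × 10^7 / (0.046 × 3.962) = 1.963 × 10^8 m²
A = 1.963 × 10^8 m² = 196.3 km²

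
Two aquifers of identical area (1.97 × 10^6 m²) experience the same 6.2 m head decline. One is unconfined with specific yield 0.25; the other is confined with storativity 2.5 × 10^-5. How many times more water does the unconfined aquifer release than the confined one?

Unconfined: ΔV_u = Sy × A × Δh = 0.25 × 1.97 × 10^6 × 6.2 = 3.054 × 10^6 m³
Confined: ΔV_c = S × A × Δh = 2.5 × 10^-5 × 1.97 × 10^6 × 6.2 = 305.4 m³
Ratio = ΔV_u / ΔV_c = Sy / S = 0.25 / 2.5 × 10^-5 = 10000

ΔV_u / ΔV_c ≈ 10000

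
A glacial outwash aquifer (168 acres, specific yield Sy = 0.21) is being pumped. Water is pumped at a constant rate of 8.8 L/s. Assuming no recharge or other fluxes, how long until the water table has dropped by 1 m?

t ≈ 188 days

A = 168 acres = 6.799 × 10^5 m²
ΔV = Sy × A × Δh = 0.21 × 6.799 × 10^5 × 1 = 1.428 × 10^5 m³
Q = 8.8 L/s = 760.3 m³/d
t = ΔV / Q = 1.428 × 10^5 m³ / 760.3 m³/d = 187.8 d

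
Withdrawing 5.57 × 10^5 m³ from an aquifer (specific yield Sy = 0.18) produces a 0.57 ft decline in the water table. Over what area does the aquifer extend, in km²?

A ≈ 17.8 km²

Δh = 0.57 ft = 0.1737 m
A = ΔV / (Sy × Δh) = 5.57 × 10^5 / (0.18 × 0.1737) = 1.781 × 10^7 m²
A = 1.781 × 10^7 m² = 17.81 km²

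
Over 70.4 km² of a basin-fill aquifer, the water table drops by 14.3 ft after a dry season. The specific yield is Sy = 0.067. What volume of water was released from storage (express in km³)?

ΔV ≈ 0.0206 km³

A = 70.4 km² = 7.04 × 10^7 m²
Δh = 14.3 ft = 4.359 m
ΔV = Sy × A × Δh = 0.067 × 7.04 × 10^7 m² × 4.359 m = 2.056 × 10^7 m³
ΔV = 2.056 × 10^7 m³ = 0.02056 km³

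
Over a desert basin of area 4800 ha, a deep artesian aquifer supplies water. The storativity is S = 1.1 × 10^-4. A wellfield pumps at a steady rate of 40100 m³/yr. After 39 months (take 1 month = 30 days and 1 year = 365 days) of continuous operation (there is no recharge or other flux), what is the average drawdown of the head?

Δh ≈ 24.3 m

A = 4800 ha = 4.8 × 10^7 m²
Q = 40100 m³/yr = 109.9 m³/d
t = 39 months = 1170 d
ΔV = Q × t = 109.9 m³/d × 1170 d = 1.285 × 10^5 m³
Δh = ΔV / (S × A) = 1.285 × 10^5 / (1.1 × 10^-4 × 4.8 × 10^7) = 24.34 m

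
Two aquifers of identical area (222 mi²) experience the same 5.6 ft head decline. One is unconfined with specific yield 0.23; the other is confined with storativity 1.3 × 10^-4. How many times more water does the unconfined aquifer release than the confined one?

ΔV_u / ΔV_c ≈ 1770

A = 222 mi² = 5.75 × 10^8 m²
Δh = 5.6 ft = 1.707 m
Unconfined: ΔV_u = Sy × A × Δh = 0.23 × 5.75 × 10^8 × 1.707 = 2.257 × 10^8 m³
Confined: ΔV_c = S × A × Δh = 1.3 × 10^-4 × 5.75 × 10^8 × 1.707 = 1.276 × 10^5 m³
Ratio = ΔV_u / ΔV_c = Sy / S = 0.23 / 1.3 × 10^-4 = 1769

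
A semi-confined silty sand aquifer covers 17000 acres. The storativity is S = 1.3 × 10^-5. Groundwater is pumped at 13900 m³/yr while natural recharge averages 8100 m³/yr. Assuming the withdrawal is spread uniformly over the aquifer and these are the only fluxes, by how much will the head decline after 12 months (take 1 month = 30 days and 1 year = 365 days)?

A = 17000 acres = 6.88 × 10^7 m²
Net abstraction = 13900 − 8100 = 5800 m³/yr
Q_net = 5800 m³/yr = 15.89 m³/d
t = 12 months = 360 d
ΔV = Q × t = 15.89 m³/d × 360 d = 5721 m³
Δh = ΔV / (S × A) = 5721 / (1.3 × 10^-5 × 6.88 × 10^7) = 6.396 m

Δh ≈ 6.4 m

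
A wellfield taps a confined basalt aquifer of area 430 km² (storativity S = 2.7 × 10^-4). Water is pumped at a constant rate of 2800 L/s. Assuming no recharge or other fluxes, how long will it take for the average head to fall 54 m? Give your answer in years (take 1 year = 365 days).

t ≈ 0.071 years

A = 430 km² = 4.3 × 10^8 m²
ΔV = S × A × Δh = 2.7 × 10^-4 × 4.3 × 10^8 × 54 = 6.269 × 10^6 m³
Q = 2800 L/s = 2.419 × 10^5 m³/d
t = ΔV / Q = 6.269 × 10^6 m³ / 2.419 × 10^5 m³/d = 25.92 d
t = 25.92 d ≈ 0.071 years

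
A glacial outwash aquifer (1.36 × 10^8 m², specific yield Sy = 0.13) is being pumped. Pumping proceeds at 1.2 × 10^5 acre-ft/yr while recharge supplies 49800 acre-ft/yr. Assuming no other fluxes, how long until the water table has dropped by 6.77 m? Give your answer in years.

ΔV = Sy × A × Δh = 0.13 × 1.36 × 10^8 × 6.77 = 1.197 × 10^8 m³
Net withdrawal = 1.2 × 10^5 − 49800 = 70200 acre-ft/yr = 2.372 × 10^5 m³/d
t = ΔV / Q = 1.197 × 10^8 m³ / 2.372 × 10^5 m³/d = 504.5 d
t = 504.5 d ≈ 1.382 years

t ≈ 1.38 years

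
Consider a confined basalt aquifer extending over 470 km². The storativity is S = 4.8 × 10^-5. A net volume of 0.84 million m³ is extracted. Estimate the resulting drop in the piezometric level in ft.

Δh ≈ 122 ft

A = 470 km² = 4.7 × 10^8 m²
ΔV = 0.84 million m³ = 8.4 × 10^5 m³
Δh = ΔV / (S × A) = 8.4 × 10^5 m³ / (4.8 × 10^-5 × 4.7 × 10^8 m²) = 37.23 m
Δh = 37.23 m = 122.2 ft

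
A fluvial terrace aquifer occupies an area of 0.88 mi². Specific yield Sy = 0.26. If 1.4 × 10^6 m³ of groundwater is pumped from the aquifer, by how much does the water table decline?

Δh ≈ 2.36 m

A = 0.88 mi² = 2.279 × 10^6 m²
Δh = ΔV / (Sy × A) = 1.4 × 10^6 m³ / (0.26 × 2.279 × 10^6 m²) = 2.363 m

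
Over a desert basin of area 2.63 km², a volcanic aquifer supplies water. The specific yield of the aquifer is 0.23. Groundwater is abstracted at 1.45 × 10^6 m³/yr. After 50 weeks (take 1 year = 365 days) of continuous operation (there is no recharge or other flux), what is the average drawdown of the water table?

Δh ≈ 2.3 m

A = 2.63 km² = 2.63 × 10^6 m²
Q = 1.45 × 10^6 m³/yr = 3973 m³/d
t = 50 weeks = 350 d
ΔV = Q × t = 3973 m³/d × 350 d = 1.39 × 10^6 m³
Δh = ΔV / (Sy × A) = 1.39 × 10^6 / (0.23 × 2.63 × 10^6) = 2.299 m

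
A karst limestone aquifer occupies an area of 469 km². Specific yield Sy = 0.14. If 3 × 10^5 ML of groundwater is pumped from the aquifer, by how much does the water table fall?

Δh ≈ 4.57 m

A = 469 km² = 4.69 × 10^8 m²
ΔV = 3 × 10^5 ML = 3 × 10^8 m³
Δh = ΔV / (Sy × A) = 3 × 10^8 m³ / (0.14 × 4.69 × 10^8 m²) = 4.569 m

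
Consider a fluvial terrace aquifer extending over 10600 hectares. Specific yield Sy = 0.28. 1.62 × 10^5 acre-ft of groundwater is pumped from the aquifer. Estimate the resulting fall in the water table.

A = 10600 hectares = 1.06 × 10^8 m²
ΔV = 1.62 × 10^5 acre-ft = 1.998 × 10^8 m³
Δh = ΔV / (Sy × A) = 1.998 × 10^8 m³ / (0.28 × 1.06 × 10^8 m²) = 6.733 m

Δh ≈ 6.73 m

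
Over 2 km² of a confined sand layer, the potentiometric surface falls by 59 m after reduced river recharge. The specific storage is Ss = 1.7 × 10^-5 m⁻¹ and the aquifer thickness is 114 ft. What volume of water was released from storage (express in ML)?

ΔV ≈ 69.7 ML

b = 114 ft = 34.75 m
S = Ss × b = 1.7 × 10^-5 m⁻¹ × 34.75 m = 5.907 × 10^-4
A = 2 km² = 2 × 10^6 m²
ΔV = S × A × Δh = 5.907 × 10^-4 × 2 × 10^6 m² × 59 m = 69700 m³
ΔV = 69700 m³ = 69.7 ML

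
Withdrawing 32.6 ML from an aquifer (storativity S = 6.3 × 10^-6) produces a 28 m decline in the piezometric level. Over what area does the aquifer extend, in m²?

A ≈ 1.85 × 10^8 m²

ΔV = 32.6 ML = 32600 m³
A = ΔV / (S × Δh) = 32600 / (6.3 × 10^-6 × 28) = 1.848 × 10^8 m²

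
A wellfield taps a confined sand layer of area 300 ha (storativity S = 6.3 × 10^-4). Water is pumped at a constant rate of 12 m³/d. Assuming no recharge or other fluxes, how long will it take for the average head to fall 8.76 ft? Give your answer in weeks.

t ≈ 60.1 weeks

A = 300 ha = 3 × 10^6 m²
Δh = 8.76 ft = 2.67 m
ΔV = S × A × Δh = 6.3 × 10^-4 × 3 × 10^6 × 2.67 = 5046 m³
t = ΔV / Q = 5046 m³ / 12 m³/d = 420.5 d
t = 420.5 d ≈ 60.08 weeks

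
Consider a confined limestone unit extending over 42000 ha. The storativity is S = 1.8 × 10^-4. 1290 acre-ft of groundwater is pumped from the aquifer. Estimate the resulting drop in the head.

A = 42000 ha = 4.2 × 10^8 m²
ΔV = 1290 acre-ft = 1.591 × 10^6 m³
Δh = ΔV / (S × A) = 1.591 × 10^6 m³ / (1.8 × 10^-4 × 4.2 × 10^8 m²) = 21.05 m

Δh ≈ 21 m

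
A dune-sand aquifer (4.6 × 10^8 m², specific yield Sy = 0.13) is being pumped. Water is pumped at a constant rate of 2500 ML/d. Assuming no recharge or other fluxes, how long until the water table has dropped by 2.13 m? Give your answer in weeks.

t ≈ 7.28 weeks

ΔV = Sy × A × Δh = 0.13 × 4.6 × 10^8 × 2.13 = 1.274 × 10^8 m³
Q = 2500 ML/d = 2.5 × 10^6 m³/d
t = ΔV / Q = 1.274 × 10^8 m³ / 2.5 × 10^6 m³/d = 50.95 d
t = 50.95 d ≈ 7.279 weeks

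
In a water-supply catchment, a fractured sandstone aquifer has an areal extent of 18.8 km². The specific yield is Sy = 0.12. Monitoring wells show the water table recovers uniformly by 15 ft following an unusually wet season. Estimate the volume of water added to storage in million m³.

ΔV ≈ 10.3 million m³

A = 18.8 km² = 1.88 × 10^7 m²
Δh = 15 ft = 4.572 m
ΔV = Sy × A × Δh = 0.12 × 1.88 × 10^7 m² × 4.572 m = 1.031 × 10^7 m³
ΔV = 1.031 × 10^7 m³ = 10.31 million m³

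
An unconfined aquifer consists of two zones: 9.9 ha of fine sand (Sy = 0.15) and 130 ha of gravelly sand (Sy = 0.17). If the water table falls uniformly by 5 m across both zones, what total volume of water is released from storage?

A₁ = 9.9 ha = 99000 m²; A₂ = 130 ha = 1.3 × 10^6 m²
ΔV₁ = 0.15 × 99000 × 5 = 74250 m³
ΔV₂ = 0.17 × 1.3 × 10^6 × 5 = 1.105 × 10^6 m³
ΔV = ΔV₁ + ΔV₂ = 1.179 × 10^6 m³

ΔV ≈ 1.18 × 10^6 m³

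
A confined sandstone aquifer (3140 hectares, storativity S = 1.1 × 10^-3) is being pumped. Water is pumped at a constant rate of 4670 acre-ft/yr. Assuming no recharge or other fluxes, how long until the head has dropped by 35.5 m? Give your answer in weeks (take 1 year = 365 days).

A = 3140 hectares = 3.14 × 10^7 m²
ΔV = S × A × Δh = 0.0011 × 3.14 × 10^7 × 35.5 = 1.226 × 10^6 m³
Q = 4670 acre-ft/yr = 15780 m³/d
t = ΔV / Q = 1.226 × 10^6 m³ / 15780 m³/d = 77.7 d
t = 77.7 d ≈ 11.1 weeks

t ≈ 11.1 weeks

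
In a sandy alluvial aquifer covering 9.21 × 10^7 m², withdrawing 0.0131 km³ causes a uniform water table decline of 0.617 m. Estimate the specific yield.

Sy ≈ 0.23

ΔV = 0.0131 km³ = 1.31 × 10^7 m³
Sy = ΔV / (A × Δh) = 1.31 × 10^7 m³ / (9.21 × 10^7 m² × 0.617 m) = 0.2305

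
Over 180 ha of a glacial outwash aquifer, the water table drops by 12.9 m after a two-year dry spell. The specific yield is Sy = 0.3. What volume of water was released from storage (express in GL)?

A = 180 ha = 1.8 × 10^6 m²
ΔV = Sy × A × Δh = 0.3 × 1.8 × 10^6 m² × 12.9 m = 6.966 × 10^6 m³
ΔV = 6.966 × 10^6 m³ = 6.966 GL

ΔV ≈ 6.97 GL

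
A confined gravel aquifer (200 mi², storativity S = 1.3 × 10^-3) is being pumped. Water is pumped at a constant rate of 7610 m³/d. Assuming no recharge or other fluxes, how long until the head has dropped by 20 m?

A = 200 mi² = 5.18 × 10^8 m²
ΔV = S × A × Δh = 0.0013 × 5.18 × 10^8 × 20 = 1.347 × 10^7 m³
t = ΔV / Q = 1.347 × 10^7 m³ / 7610 m³/d = 1770 d

t ≈ 1770 days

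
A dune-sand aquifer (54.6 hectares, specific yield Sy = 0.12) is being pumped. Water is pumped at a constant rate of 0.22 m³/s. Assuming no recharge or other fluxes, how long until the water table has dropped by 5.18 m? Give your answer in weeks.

A = 54.6 hectares = 5.46 × 10^5 m²
ΔV = Sy × A × Δh = 0.12 × 5.46 × 10^5 × 5.18 = 3.394 × 10^5 m³
Q = 0.22 m³/s = 19010 m³/d
t = ΔV / Q = 3.394 × 10^5 m³ / 19010 m³/d = 17.86 d
t = 17.86 d ≈ 2.551 weeks

t ≈ 2.55 weeks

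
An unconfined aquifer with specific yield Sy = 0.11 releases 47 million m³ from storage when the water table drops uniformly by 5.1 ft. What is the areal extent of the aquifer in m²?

Δh = 5.1 ft = 1.554 m
ΔV = 47 million m³ = 4.7 × 10^7 m³
A = ΔV / (Sy × Δh) = 4.7 × 10^7 / (0.11 × 1.554) = 2.749 × 10^8 m²

A ≈ 2.75 × 10^8 m²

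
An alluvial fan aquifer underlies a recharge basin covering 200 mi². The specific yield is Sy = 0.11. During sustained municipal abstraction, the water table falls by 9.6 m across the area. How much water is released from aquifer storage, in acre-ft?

ΔV ≈ 4.43 × 10^5 acre-ft

A = 200 mi² = 5.18 × 10^8 m²
ΔV = Sy × A × Δh = 0.11 × 5.18 × 10^8 m² × 9.6 m = 5.47 × 10^8 m³
ΔV = 5.47 × 10^8 m³ = 4.435 × 10^5 acre-ft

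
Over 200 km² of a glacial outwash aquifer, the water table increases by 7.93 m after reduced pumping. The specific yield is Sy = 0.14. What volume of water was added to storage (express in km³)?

ΔV ≈ 0.222 km³

A = 200 km² = 2 × 10^8 m²
ΔV = Sy × A × Δh = 0.14 × 2 × 10^8 m² × 7.93 m = 2.22 × 10^8 m³
ΔV = 2.22 × 10^8 m³ = 0.222 km³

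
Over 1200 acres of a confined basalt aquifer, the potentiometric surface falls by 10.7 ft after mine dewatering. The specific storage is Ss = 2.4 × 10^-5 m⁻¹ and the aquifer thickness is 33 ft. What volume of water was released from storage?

b = 33 ft = 10.06 m
S = Ss × b = 2.4 × 10^-5 m⁻¹ × 10.06 m = 2.414 × 10^-4
A = 1200 acres = 4.856 × 10^6 m²
Δh = 10.7 ft = 3.261 m
ΔV = S × A × Δh = 2.414 × 10^-4 × 4.856 × 10^6 m² × 3.261 m = 3823 m³

ΔV ≈ 3820 m³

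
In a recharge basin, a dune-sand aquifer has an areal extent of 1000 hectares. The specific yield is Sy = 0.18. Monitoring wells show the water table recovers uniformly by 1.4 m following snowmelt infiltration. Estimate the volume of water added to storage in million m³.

A = 1000 hectares = 1 × 10^7 m²
ΔV = Sy × A × Δh = 0.18 × 1 × 10^7 m² × 1.4 m = 2.52 × 10^6 m³
ΔV = 2.52 × 10^6 m³ = 2.52 million m³

ΔV ≈ 2.52 million m³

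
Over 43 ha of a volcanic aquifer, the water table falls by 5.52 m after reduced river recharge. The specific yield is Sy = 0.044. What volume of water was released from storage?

A = 43 ha = 4.3 × 10^5 m²
ΔV = Sy × A × Δh = 0.044 × 4.3 × 10^5 m² × 5.52 m = 1.044 × 10^5 m³

ΔV ≈ 1.04 × 10^5 m³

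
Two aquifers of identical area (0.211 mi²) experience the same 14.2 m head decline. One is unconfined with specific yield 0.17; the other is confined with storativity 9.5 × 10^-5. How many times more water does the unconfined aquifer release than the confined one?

ΔV_u / ΔV_c ≈ 1790

A = 0.211 mi² = 5.465 × 10^5 m²
Unconfined: ΔV_u = Sy × A × Δh = 0.17 × 5.465 × 10^5 × 14.2 = 1.319 × 10^6 m³
Confined: ΔV_c = S × A × Δh = 9.5 × 10^-5 × 5.465 × 10^5 × 14.2 = 737.2 m³
Ratio = ΔV_u / ΔV_c = Sy / S = 0.17 / 9.5 × 10^-5 = 1789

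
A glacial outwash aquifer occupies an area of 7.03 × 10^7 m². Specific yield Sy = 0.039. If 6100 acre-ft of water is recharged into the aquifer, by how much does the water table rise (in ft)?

ΔV = 6100 acre-ft = 7.524 × 10^6 m³
Δh = ΔV / (Sy × A) = 7.524 × 10^6 m³ / (0.039 × 7.03 × 10^7 m²) = 2.744 m
Δh = 2.744 m = 9.004 ft

Δh ≈ 9 ft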